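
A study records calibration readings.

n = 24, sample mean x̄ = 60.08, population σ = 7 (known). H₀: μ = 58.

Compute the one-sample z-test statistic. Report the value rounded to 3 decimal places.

SE = σ/√n = 7/√24 = 1.4289
z = (x̄−μ₀)/SE = (60.08−58)/1.4289 = 1.4557

test statistic = 1.456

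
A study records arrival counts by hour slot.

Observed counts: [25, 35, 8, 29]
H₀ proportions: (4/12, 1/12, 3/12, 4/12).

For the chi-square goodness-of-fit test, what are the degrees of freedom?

df = k − 1 = 4 − 1 = 3

degrees of freedom = 3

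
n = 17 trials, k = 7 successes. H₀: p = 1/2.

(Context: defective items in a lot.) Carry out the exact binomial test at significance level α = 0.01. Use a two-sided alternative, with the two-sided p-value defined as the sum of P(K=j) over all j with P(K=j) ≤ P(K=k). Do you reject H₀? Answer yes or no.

reject H₀: no

Exact binomial: n=17, k=7, p₀=1/2=0.5000
P(X=j) = C(n,j)·p₀^j·(1−p₀)^(n−j); p = Σ P(X=j) over j with P(X=j) ≤ P(X=7)
p-value (two-sided) = 0.62906
At α=0.01: p ≥ α → fail to reject H₀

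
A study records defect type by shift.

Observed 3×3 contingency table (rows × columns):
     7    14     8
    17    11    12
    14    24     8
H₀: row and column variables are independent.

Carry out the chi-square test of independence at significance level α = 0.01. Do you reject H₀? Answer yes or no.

Row totals [29, 40, 46], col totals [38, 49, 28], n=115
χ² = (7−9.58)²/9.58 + (14−12.36)²/12.36 + (8−7.06)²/7.06 + (17−13.22)²/13.22 + (11−17.04)²/17.04 + (12−9.74)²/9.74 + (14−15.20)²/15.20 + (24−19.60)²/19.60 + (8−11.20)²/11.20 = 6.7867
df = 4
p-value (upper-tail) = 0.14760
At α=0.01: p ≥ α → fail to reject H₀

reject H₀: no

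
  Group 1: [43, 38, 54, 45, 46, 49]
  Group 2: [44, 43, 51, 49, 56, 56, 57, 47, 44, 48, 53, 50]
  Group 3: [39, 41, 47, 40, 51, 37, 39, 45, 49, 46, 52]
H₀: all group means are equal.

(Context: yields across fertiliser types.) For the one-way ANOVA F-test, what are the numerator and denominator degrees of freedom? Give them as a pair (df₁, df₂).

degrees of freedom = [2, 26]

k = 3 groups, N = 29 total
df = (k−1, N−k) = (3−1, 29−3) = (2, 26)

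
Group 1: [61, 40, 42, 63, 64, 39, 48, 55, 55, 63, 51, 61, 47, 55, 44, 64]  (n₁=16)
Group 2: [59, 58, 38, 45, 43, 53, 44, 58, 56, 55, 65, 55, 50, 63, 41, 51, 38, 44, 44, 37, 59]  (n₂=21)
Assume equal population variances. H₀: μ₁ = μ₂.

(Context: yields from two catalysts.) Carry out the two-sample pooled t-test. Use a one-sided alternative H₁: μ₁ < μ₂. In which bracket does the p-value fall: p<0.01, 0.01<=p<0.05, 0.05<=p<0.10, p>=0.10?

p-value bracket: p>=0.10

x̄₁=53.250, s₁=8.993, n₁=16
x̄₂=50.286, s₂=8.655, n₂=21
s_p² = [15·8.993² + 20·8.655²]/35 = 77.4653
SE = √(s_p²·(1/16+1/21)) = 2.9207
t = (53.250−50.286)/2.9207 = 1.0149
df = 35
p-value (one-sided, H₁ less) = 0.84145
→ bracket: p>=0.10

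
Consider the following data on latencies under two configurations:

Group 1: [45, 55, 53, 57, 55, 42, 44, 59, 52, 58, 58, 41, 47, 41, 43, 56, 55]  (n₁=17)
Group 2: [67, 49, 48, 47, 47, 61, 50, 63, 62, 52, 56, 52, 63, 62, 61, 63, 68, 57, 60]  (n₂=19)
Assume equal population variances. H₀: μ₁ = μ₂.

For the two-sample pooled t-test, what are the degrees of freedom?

degrees of freedom = 34

df = n₁ + n₂ − 2 = 17 + 19 − 2 = 34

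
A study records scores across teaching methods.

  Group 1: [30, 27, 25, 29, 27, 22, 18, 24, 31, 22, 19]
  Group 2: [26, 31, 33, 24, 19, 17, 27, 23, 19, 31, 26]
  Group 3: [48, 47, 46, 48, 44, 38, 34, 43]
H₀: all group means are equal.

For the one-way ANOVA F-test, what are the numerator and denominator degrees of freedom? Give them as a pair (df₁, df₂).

degrees of freedom = [2, 27]

k = 3 groups, N = 30 total
df = (k−1, N−k) = (3−1, 30−3) = (2, 27)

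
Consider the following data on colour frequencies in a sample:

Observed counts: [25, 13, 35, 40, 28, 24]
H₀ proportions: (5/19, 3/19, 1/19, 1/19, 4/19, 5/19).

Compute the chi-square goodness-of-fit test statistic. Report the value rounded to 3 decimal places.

n = 165; E_i = n·p_i = [43.42, 26.05, 8.68, 8.68, 34.74, 43.42]
χ² = (25−43.42)²/43.42 + (13−26.05)²/26.05 + (35−8.68)²/8.68 + (40−8.68)²/8.68 + (28−34.74)²/34.74 + (24−43.42)²/43.42 = 217.0190
df = 5

test statistic = 217.019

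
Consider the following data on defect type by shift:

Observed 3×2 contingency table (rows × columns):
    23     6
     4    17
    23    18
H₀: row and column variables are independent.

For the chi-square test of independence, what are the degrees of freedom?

df = (r−1)(c−1) = (3−1)·(2−1) = 2

degrees of freedom = 2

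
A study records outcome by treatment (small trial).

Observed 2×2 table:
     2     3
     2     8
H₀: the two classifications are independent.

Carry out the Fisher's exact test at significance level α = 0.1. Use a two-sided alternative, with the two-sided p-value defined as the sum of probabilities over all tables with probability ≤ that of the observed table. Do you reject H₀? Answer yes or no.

reject H₀: no

Margins: r₁=5, r₂=10, c₁=4, c₂=11, n=15
p_obs = C(5,2)·C(10,2)/C(15,4); sum pmf over tables with pmf ≤ p_obs
p-value (two-sided) = 0.56044
At α=0.1: p ≥ α → fail to reject H₀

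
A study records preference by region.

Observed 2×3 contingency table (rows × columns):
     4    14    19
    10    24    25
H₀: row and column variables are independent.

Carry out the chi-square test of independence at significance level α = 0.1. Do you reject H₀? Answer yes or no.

Row totals [37, 59], col totals [14, 38, 44], n=96
χ² = (4−5.40)²/5.40 + (14−14.65)²/14.65 + (19−16.96)²/16.96 + (10−8.60)²/8.60 + (24−23.35)²/23.35 + (25−27.04)²/27.04 = 1.0338
df = 2
p-value (upper-tail) = 0.59636
At α=0.1: p ≥ α → fail to reject H₀

reject H₀: no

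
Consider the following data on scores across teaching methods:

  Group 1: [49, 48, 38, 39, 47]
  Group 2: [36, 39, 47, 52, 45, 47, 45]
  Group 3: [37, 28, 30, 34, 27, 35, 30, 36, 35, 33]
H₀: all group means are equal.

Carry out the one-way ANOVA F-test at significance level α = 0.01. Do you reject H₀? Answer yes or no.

Group means [44.20, 44.43, 32.50], grand mean 38.955
SSB = Σnᵢ(x̄ᵢ−x̄)² = 763.940; SSW = ΣΣ(x−x̄ᵢ)² = 393.014
MSB = 763.940/2 = 381.9701; MSW = 393.014/19 = 20.6850
F = MSB/MSW = 18.4661
df = (2, 19)
p-value (upper-tail) = 0.00004
At α=0.01: p < α → reject H₀

reject H₀: yes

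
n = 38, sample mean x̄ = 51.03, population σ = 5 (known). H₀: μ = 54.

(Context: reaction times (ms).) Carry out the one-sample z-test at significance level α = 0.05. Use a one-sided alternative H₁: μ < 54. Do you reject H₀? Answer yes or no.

reject H₀: yes

SE = σ/√n = 5/√38 = 0.8111
z = (x̄−μ₀)/SE = (51.03−54)/0.8111 = -3.6617
p-value (one-sided, H₁ less) = 0.00013
At α=0.05: p < α → reject H₀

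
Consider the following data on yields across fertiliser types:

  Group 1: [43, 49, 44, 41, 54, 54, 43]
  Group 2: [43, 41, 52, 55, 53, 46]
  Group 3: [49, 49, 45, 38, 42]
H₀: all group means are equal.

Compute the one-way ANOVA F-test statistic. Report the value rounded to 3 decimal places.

Group means [46.86, 48.33, 44.60], grand mean 46.722
SSB = Σnᵢ(x̄ᵢ−x̄)² = 38.221; SSW = ΣΣ(x−x̄ᵢ)² = 435.390
MSB = 38.221/2 = 19.1103; MSW = 435.390/15 = 29.0260
F = MSB/MSW = 0.6584
df = (2, 15)

test statistic = 0.658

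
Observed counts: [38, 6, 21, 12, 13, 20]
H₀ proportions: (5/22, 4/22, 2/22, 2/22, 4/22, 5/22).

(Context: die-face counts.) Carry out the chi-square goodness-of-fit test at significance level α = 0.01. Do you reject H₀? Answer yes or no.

n = 110; E_i = n·p_i = [25.00, 20.00, 10.00, 10.00, 20.00, 25.00]
χ² = (38−25.00)²/25.00 + (6−20.00)²/20.00 + (21−10.00)²/10.00 + (12−10.00)²/10.00 + (13−20.00)²/20.00 + (20−25.00)²/25.00 = 32.5100
df = 5
p-value (upper-tail) = 0.00000
At α=0.01: p < α → reject H₀

reject H₀: yes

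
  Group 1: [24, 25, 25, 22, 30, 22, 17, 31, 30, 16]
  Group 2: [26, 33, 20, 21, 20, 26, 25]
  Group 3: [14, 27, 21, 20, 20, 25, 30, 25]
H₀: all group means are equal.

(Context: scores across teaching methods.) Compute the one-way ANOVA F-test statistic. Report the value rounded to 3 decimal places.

test statistic = 0.264

Group means [24.20, 24.43, 22.75], grand mean 23.800
SSB = Σnᵢ(x̄ᵢ−x̄)² = 13.186; SSW = ΣΣ(x−x̄ᵢ)² = 548.814
MSB = 13.186/2 = 6.5929; MSW = 548.814/22 = 24.9461
F = MSB/MSW = 0.2643
df = (2, 22)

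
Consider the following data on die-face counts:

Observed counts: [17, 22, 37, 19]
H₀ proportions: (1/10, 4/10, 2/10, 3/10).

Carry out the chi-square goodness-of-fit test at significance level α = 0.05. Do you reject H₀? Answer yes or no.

reject H₀: yes

n = 95; E_i = n·p_i = [9.50, 38.00, 19.00, 28.50]
χ² = (17−9.50)²/9.50 + (22−38.00)²/38.00 + (37−19.00)²/19.00 + (19−28.50)²/28.50 = 32.8772
df = 3
p-value (upper-tail) = 0.00000
At α=0.05: p < α → reject H₀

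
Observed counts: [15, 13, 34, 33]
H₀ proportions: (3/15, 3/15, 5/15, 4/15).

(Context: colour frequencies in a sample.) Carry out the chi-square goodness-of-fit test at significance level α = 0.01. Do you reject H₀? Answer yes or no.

reject H₀: no

n = 95; E_i = n·p_i = [19.00, 19.00, 31.67, 25.33]
χ² = (15−19.00)²/19.00 + (13−19.00)²/19.00 + (34−31.67)²/31.67 + (33−25.33)²/25.33 = 5.2289
df = 3
p-value (upper-tail) = 0.15578
At α=0.01: p ≥ α → fail to reject H₀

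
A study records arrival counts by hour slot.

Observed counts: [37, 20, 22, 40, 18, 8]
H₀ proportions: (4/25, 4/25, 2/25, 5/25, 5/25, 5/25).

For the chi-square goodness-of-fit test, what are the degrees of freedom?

df = k − 1 = 6 − 1 = 5

degrees of freedom = 5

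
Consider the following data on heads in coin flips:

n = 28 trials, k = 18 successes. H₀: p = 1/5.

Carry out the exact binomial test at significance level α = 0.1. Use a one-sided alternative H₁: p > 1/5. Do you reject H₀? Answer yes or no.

Exact binomial: n=28, k=18, p₀=1/5=0.2000
P(X≥18) from Σ C(n,i)·p₀^i·(1−p₀)^(n−i)
p-value (one-sided, H₁ greater) = 0.00000
At α=0.1: p < α → reject H₀

reject H₀: yes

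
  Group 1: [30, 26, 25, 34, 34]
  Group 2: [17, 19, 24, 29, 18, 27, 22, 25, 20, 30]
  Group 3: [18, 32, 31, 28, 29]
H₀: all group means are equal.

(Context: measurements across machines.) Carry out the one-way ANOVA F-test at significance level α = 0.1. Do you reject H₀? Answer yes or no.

reject H₀: yes

Group means [29.80, 23.10, 27.60], grand mean 25.900
SSB = Σnᵢ(x̄ᵢ−x̄)² = 168.900; SSW = ΣΣ(x−x̄ᵢ)² = 390.900
MSB = 168.900/2 = 84.4500; MSW = 390.900/17 = 22.9941
F = MSB/MSW = 3.6727
df = (2, 17)
p-value (upper-tail) = 0.04724
At α=0.1: p < α → reject H₀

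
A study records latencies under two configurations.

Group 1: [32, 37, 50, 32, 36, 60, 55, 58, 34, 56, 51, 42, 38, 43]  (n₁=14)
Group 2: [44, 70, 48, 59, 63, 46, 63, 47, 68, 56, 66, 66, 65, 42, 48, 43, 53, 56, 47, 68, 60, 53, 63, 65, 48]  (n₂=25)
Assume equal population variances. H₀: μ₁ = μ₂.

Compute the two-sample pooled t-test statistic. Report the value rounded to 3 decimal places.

test statistic = -3.694

x̄₁=44.571, s₁=10.151, n₁=14
x̄₂=56.280, s₂=9.122, n₂=25
s_p² = [13·10.151² + 24·9.122²]/37 = 90.1748
SE = √(s_p²·(1/14+1/25)) = 3.1699
t = (44.571−56.280)/3.1699 = -3.6937
df = 37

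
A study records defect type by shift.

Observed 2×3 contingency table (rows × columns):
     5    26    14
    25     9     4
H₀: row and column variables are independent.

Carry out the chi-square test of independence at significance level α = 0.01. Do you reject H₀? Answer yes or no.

reject H₀: yes

Row totals [45, 38], col totals [30, 35, 18], n=83
χ² = (5−16.27)²/16.27 + (26−18.98)²/18.98 + (14−9.76)²/9.76 + (25−13.73)²/13.73 + (9−16.02)²/16.02 + (4−8.24)²/8.24 = 26.7459
df = 2
p-value (upper-tail) = 0.00000
At α=0.01: p < α → reject H₀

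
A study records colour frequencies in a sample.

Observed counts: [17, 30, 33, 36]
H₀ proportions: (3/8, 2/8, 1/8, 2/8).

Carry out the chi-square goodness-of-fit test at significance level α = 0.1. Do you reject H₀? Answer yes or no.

reject H₀: yes

n = 116; E_i = n·p_i = [43.50, 29.00, 14.50, 29.00]
χ² = (17−43.50)²/43.50 + (30−29.00)²/29.00 + (33−14.50)²/14.50 + (36−29.00)²/29.00 = 41.4713
df = 3
p-value (upper-tail) = 0.00000
At α=0.1: p < α → reject H₀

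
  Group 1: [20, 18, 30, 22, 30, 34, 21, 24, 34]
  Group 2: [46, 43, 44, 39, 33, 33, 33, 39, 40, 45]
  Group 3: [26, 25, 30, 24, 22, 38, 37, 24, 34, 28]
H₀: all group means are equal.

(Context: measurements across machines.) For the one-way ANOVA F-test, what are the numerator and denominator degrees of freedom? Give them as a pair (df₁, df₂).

k = 3 groups, N = 29 total
df = (k−1, N−k) = (3−1, 29−3) = (2, 26)

degrees of freedom = [2, 26]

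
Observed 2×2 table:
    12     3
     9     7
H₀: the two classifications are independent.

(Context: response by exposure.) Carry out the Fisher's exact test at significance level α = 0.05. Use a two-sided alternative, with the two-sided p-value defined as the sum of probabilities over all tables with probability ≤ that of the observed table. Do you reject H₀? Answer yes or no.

Margins: r₁=15, r₂=16, c₁=21, c₂=10, n=31
p_obs = C(15,12)·C(16,9)/C(31,21); sum pmf over tables with pmf ≤ p_obs
p-value (two-sided) = 0.25241
At α=0.05: p ≥ α → fail to reject H₀

reject H₀: no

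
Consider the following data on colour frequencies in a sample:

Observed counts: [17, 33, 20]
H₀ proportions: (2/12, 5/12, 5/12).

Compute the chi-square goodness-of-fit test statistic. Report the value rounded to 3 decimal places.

test statistic = 5.823

n = 70; E_i = n·p_i = [11.67, 29.17, 29.17]
χ² = (17−11.67)²/11.67 + (33−29.17)²/29.17 + (20−29.17)²/29.17 = 5.8229
df = 2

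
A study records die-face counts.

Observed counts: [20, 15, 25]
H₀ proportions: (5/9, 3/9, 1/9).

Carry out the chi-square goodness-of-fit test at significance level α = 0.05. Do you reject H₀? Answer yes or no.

reject H₀: yes

n = 60; E_i = n·p_i = [33.33, 20.00, 6.67]
χ² = (20−33.33)²/33.33 + (15−20.00)²/20.00 + (25−6.67)²/6.67 = 57.0000
df = 2
p-value (upper-tail) = 0.00000
At α=0.05: p < α → reject H₀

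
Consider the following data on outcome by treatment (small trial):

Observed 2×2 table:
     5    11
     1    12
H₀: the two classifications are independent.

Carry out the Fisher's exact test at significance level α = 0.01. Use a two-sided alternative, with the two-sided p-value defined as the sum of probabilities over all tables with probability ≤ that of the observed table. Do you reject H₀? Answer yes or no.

Margins: r₁=16, r₂=13, c₁=6, c₂=23, n=29
p_obs = C(16,5)·C(13,1)/C(29,6); sum pmf over tables with pmf ≤ p_obs
p-value (two-sided) = 0.18336
At α=0.01: p ≥ α → fail to reject H₀

reject H₀: no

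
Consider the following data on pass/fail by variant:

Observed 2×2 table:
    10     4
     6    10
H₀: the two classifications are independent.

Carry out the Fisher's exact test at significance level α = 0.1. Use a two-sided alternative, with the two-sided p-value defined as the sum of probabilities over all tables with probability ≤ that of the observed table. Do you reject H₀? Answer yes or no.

reject H₀: yes

Margins: r₁=14, r₂=16, c₁=16, c₂=14, n=30
p_obs = C(14,10)·C(16,6)/C(30,16); sum pmf over tables with pmf ≤ p_obs
p-value (two-sided) = 0.08126
At α=0.1: p < α → reject H₀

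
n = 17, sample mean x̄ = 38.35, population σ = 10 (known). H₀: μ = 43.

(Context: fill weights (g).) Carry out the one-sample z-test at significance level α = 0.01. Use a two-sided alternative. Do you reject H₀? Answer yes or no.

SE = σ/√n = 10/√17 = 2.4254
z = (x̄−μ₀)/SE = (38.35−43)/2.4254 = -1.9172
p-value (two-sided) = 0.05521
At α=0.01: p ≥ α → fail to reject H₀

reject H₀: no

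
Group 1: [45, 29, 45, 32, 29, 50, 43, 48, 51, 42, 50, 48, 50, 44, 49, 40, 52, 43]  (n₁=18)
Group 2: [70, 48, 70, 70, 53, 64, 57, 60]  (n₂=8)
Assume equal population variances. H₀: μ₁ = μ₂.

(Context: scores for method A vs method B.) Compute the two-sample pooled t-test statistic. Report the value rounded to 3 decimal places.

x̄₁=43.889, s₁=7.259, n₁=18
x̄₂=61.500, s₂=8.452, n₂=8
s_p² = [17·7.259² + 7·8.452²]/24 = 58.1574
SE = √(s_p²·(1/18+1/8)) = 3.2405
t = (43.889−61.500)/3.2405 = -5.4347
df = 24

test statistic = -5.435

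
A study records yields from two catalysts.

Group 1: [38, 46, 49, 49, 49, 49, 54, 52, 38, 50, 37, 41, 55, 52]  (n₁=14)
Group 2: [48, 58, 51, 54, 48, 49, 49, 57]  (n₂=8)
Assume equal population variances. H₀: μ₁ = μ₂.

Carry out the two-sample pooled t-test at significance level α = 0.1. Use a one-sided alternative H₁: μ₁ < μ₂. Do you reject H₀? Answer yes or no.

reject H₀: yes

x̄₁=47.071, s₁=6.120, n₁=14
x̄₂=51.750, s₂=4.062, n₂=8
s_p² = [13·6.120² + 7·4.062²]/20 = 30.1214
SE = √(s_p²·(1/14+1/8)) = 2.4324
t = (47.071−51.750)/2.4324 = -1.9234
df = 20
p-value (one-sided, H₁ less) = 0.03439
At α=0.1: p < α → reject H₀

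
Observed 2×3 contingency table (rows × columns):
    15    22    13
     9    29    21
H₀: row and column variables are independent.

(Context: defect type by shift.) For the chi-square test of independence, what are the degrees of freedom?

df = (r−1)(c−1) = (2−1)·(3−1) = 2

degrees of freedom = 2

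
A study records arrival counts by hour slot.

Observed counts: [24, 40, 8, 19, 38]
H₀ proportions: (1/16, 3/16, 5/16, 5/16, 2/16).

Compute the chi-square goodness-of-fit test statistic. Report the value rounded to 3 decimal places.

test statistic = 108.685

n = 129; E_i = n·p_i = [8.06, 24.19, 40.31, 40.31, 16.12]
χ² = (24−8.06)²/8.06 + (40−24.19)²/24.19 + (8−40.31)²/40.31 + (19−40.31)²/40.31 + (38−16.12)²/16.12 = 108.6848
df = 4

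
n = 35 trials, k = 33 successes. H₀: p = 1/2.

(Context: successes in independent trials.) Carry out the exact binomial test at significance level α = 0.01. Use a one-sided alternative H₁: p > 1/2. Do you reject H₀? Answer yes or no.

Exact binomial: n=35, k=33, p₀=1/2=0.5000
P(X≥33) from Σ C(n,i)·p₀^i·(1−p₀)^(n−i)
p-value (one-sided, H₁ greater) = 0.00000
At α=0.01: p < α → reject H₀

reject H₀: yes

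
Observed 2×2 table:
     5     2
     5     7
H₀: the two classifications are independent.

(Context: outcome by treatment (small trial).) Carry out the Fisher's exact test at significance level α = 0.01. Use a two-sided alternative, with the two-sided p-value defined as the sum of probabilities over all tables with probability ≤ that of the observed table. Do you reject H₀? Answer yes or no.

reject H₀: no

Margins: r₁=7, r₂=12, c₁=10, c₂=9, n=19
p_obs = C(7,5)·C(12,5)/C(19,10); sum pmf over tables with pmf ≤ p_obs
p-value (two-sided) = 0.34985
At α=0.01: p ≥ α → fail to reject H₀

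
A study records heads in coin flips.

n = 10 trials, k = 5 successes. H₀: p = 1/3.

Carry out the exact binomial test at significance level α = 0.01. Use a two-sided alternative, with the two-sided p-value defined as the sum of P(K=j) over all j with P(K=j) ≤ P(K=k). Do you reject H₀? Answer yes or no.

Exact binomial: n=10, k=5, p₀=1/3=0.3333
P(X=j) = C(n,j)·p₀^j·(1−p₀)^(n−j); p = Σ P(X=j) over j with P(X=j) ≤ P(X=5)
p-value (two-sided) = 0.31718
At α=0.01: p ≥ α → fail to reject H₀

reject H₀: no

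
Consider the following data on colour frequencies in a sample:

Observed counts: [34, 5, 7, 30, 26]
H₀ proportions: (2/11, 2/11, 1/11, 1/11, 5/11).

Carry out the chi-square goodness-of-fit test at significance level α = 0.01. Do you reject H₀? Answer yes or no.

reject H₀: yes

n = 102; E_i = n·p_i = [18.55, 18.55, 9.27, 9.27, 46.36]
χ² = (34−18.55)²/18.55 + (5−18.55)²/18.55 + (7−9.27)²/9.27 + (30−9.27)²/9.27 + (26−46.36)²/46.36 = 78.6049
df = 4
p-value (upper-tail) = 0.00000
At α=0.01: p < α → reject H₀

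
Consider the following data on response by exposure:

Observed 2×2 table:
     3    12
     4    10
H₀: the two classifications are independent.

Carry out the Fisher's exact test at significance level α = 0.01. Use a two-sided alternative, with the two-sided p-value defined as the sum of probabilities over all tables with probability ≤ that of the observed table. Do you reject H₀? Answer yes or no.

reject H₀: no

Margins: r₁=15, r₂=14, c₁=7, c₂=22, n=29
p_obs = C(15,3)·C(14,4)/C(29,7); sum pmf over tables with pmf ≤ p_obs
p-value (two-sided) = 0.68166
At α=0.01: p ≥ α → fail to reject H₀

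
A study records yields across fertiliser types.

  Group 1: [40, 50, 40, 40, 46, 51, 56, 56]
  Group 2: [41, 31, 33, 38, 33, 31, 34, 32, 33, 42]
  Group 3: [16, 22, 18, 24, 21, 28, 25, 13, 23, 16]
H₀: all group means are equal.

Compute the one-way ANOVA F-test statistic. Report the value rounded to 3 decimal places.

test statistic = 59.033

Group means [47.38, 34.80, 20.60], grand mean 33.321
SSB = Σnᵢ(x̄ᵢ−x̄)² = 3220.232; SSW = ΣΣ(x−x̄ᵢ)² = 681.875
MSB = 3220.232/2 = 1610.1161; MSW = 681.875/25 = 27.2750
F = MSB/MSW = 59.0327
df = (2, 25)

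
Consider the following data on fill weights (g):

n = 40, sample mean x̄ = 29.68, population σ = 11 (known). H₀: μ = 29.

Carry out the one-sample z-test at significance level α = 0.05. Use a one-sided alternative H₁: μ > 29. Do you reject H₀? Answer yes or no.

reject H₀: no

SE = σ/√n = 11/√40 = 1.7393
z = (x̄−μ₀)/SE = (29.68−29)/1.7393 = 0.3910
p-value (one-sided, H₁ greater) = 0.34791
At α=0.05: p ≥ α → fail to reject H₀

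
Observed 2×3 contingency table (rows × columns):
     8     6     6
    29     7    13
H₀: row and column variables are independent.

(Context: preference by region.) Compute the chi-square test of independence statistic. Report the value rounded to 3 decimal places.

Row totals [20, 49], col totals [37, 13, 19], n=69
χ² = (8−10.72)²/10.72 + (6−3.77)²/3.77 + (6−5.51)²/5.51 + (29−26.28)²/26.28 + (7−9.23)²/9.23 + (13−13.49)²/13.49 = 2.8984
df = 2

test statistic = 2.898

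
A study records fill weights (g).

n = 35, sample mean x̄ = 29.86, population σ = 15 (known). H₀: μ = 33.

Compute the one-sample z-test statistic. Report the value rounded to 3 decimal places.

SE = σ/√n = 15/√35 = 2.5355
z = (x̄−μ₀)/SE = (29.86−33)/2.5355 = -1.2384

test statistic = -1.238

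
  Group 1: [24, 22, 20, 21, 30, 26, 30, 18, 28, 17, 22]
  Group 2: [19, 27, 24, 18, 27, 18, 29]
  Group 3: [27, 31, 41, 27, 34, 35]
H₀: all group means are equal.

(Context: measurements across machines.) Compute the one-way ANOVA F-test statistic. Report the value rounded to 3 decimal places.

test statistic = 8.194

Group means [23.45, 23.14, 32.50], grand mean 25.625
SSB = Σnᵢ(x̄ᵢ−x̄)² = 378.541; SSW = ΣΣ(x−x̄ᵢ)² = 485.084
MSB = 378.541/2 = 189.2703; MSW = 485.084/21 = 23.0993
F = MSB/MSW = 8.1938
df = (2, 21)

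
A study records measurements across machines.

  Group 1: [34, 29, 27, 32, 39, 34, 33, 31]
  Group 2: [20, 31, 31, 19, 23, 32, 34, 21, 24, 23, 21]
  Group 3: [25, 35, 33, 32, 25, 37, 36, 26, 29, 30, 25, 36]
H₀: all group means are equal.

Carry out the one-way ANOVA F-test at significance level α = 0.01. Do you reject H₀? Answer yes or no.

reject H₀: yes

Group means [32.38, 25.36, 30.75], grand mean 29.258
SSB = Σnᵢ(x̄ᵢ−x̄)² = 271.265; SSW = ΣΣ(x−x̄ᵢ)² = 638.670
MSB = 271.265/2 = 135.6325; MSW = 638.670/28 = 22.8097
F = MSB/MSW = 5.9463
df = (2, 28)
p-value (upper-tail) = 0.00704
At α=0.01: p < α → reject H₀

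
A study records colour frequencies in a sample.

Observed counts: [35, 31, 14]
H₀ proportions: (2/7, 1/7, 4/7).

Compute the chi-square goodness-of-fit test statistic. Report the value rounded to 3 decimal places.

test statistic = 61.969

n = 80; E_i = n·p_i = [22.86, 11.43, 45.71]
χ² = (35−22.86)²/22.86 + (31−11.43)²/11.43 + (14−45.71)²/45.71 = 61.9688
df = 2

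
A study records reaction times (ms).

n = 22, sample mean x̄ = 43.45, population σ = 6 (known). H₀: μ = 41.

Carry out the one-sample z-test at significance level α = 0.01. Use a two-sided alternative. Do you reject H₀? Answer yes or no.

SE = σ/√n = 6/√22 = 1.2792
z = (x̄−μ₀)/SE = (43.45−41)/1.2792 = 1.9153
p-value (two-sided) = 0.05546
At α=0.01: p ≥ α → fail to reject H₀

reject H₀: no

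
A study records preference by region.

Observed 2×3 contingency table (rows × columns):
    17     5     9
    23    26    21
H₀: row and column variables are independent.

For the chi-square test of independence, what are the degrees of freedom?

df = (r−1)(c−1) = (2−1)·(3−1) = 2

degrees of freedom = 2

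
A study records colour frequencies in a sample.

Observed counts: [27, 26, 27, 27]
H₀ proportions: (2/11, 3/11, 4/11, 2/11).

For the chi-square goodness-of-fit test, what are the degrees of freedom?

degrees of freedom = 3

df = k − 1 = 4 − 1 = 3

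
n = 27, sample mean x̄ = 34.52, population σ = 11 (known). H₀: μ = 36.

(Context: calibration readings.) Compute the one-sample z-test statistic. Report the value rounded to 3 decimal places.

SE = σ/√n = 11/√27 = 2.1170
z = (x̄−μ₀)/SE = (34.52−36)/2.1170 = -0.6991

test statistic = -0.699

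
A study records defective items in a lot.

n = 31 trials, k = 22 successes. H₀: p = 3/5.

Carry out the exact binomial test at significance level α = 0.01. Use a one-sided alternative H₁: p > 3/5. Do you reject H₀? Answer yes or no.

Exact binomial: n=31, k=22, p₀=3/5=0.6000
P(X≥22) from Σ C(n,i)·p₀^i·(1−p₀)^(n−i)
p-value (one-sided, H₁ greater) = 0.14338
At α=0.01: p ≥ α → fail to reject H₀

reject H₀: no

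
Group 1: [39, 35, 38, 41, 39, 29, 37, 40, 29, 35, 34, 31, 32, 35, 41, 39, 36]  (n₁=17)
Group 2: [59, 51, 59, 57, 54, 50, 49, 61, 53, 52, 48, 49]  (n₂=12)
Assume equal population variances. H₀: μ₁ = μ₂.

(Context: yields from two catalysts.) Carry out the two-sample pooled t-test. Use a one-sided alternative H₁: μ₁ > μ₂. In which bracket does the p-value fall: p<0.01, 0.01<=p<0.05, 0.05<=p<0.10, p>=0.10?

x̄₁=35.882, s₁=3.903, n₁=17
x̄₂=53.500, s₂=4.482, n₂=12
s_p² = [16·3.903² + 11·4.482²]/27 = 17.2135
SE = √(s_p²·(1/17+1/12)) = 1.5643
t = (35.882−53.500)/1.5643 = -11.2624
df = 27
p-value (one-sided, H₁ greater) = 1.00000
→ bracket: p>=0.10

p-value bracket: p>=0.10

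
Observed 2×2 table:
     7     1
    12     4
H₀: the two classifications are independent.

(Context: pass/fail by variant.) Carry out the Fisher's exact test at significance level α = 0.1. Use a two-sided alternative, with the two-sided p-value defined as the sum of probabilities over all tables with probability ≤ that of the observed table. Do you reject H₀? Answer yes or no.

Margins: r₁=8, r₂=16, c₁=19, c₂=5, n=24
p_obs = C(8,7)·C(16,12)/C(24,19); sum pmf over tables with pmf ≤ p_obs
p-value (two-sided) = 0.63109
At α=0.1: p ≥ α → fail to reject H₀

reject H₀: no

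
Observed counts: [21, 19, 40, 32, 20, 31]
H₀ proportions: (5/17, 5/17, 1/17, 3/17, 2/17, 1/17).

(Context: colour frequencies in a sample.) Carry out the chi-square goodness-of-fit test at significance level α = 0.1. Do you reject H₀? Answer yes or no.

n = 163; E_i = n·p_i = [47.94, 47.94, 9.59, 28.76, 19.18, 9.59]
χ² = (21−47.94)²/47.94 + (19−47.94)²/47.94 + (40−9.59)²/9.59 + (32−28.76)²/28.76 + (20−19.18)²/19.18 + (31−9.59)²/9.59 = 177.2851
df = 5
p-value (upper-tail) = 0.00000
At α=0.1: p < α → reject H₀

reject H₀: yes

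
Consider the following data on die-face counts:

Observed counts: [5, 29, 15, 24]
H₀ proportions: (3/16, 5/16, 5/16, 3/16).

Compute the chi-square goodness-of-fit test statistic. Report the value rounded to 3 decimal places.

n = 73; E_i = n·p_i = [13.69, 22.81, 22.81, 13.69]
χ² = (5−13.69)²/13.69 + (29−22.81)²/22.81 + (15−22.81)²/22.81 + (24−13.69)²/13.69 = 17.6374
df = 3

test statistic = 17.637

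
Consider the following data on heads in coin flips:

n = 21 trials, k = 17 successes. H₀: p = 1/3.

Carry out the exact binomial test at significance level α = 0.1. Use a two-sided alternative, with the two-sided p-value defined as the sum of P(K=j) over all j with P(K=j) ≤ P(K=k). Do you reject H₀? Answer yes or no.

Exact binomial: n=21, k=17, p₀=1/3=0.3333
P(X=j) = C(n,j)·p₀^j·(1−p₀)^(n−j); p = Σ P(X=j) over j with P(X=j) ≤ P(X=17)
p-value (two-sided) = 0.00001
At α=0.1: p < α → reject H₀

reject H₀: yes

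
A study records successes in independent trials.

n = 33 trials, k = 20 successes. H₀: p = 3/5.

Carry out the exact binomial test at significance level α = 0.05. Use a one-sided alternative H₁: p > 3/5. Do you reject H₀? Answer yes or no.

reject H₀: no

Exact binomial: n=33, k=20, p₀=3/5=0.6000
P(X≥20) from Σ C(n,i)·p₀^i·(1−p₀)^(n−i)
p-value (one-sided, H₁ greater) = 0.54704
At α=0.05: p ≥ α → fail to reject H₀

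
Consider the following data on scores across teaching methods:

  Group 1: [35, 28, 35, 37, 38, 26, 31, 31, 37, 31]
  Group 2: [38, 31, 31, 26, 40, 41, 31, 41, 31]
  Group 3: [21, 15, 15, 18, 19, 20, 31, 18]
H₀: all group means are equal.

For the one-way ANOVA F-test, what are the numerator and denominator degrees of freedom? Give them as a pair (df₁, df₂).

degrees of freedom = [2, 24]

k = 3 groups, N = 27 total
df = (k−1, N−k) = (3−1, 27−3) = (2, 24)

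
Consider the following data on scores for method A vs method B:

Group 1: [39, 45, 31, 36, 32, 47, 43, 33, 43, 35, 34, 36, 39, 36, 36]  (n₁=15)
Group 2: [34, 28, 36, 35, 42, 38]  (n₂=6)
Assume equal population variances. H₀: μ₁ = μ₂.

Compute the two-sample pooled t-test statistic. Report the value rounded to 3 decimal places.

test statistic = 0.933

x̄₁=37.667, s₁=4.865, n₁=15
x̄₂=35.500, s₂=4.637, n₂=6
s_p² = [14·4.865² + 5·4.637²]/19 = 23.0965
SE = √(s_p²·(1/15+1/6)) = 2.3215
t = (37.667−35.500)/2.3215 = 0.9333
df = 19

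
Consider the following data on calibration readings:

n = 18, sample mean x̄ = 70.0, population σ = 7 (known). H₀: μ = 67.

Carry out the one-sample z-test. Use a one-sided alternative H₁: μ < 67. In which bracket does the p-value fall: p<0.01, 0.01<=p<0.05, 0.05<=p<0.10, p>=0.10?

p-value bracket: p>=0.10

SE = σ/√n = 7/√18 = 1.6499
z = (x̄−μ₀)/SE = (70.0−67)/1.6499 = 1.8183
p-value (one-sided, H₁ less) = 0.96549
→ bracket: p>=0.10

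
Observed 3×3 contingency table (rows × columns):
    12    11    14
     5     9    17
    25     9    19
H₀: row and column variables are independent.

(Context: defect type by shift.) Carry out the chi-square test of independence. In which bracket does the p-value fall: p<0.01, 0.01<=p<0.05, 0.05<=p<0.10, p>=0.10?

p-value bracket: 0.05<=p<0.10

Row totals [37, 31, 53], col totals [42, 29, 50], n=121
χ² = (12−12.84)²/12.84 + (11−8.87)²/8.87 + (14−15.29)²/15.29 + (5−10.76)²/10.76 + (9−7.43)²/7.43 + (17−12.81)²/12.81 + (25−18.40)²/18.40 + (9−12.70)²/12.70 + (19−21.90)²/21.90 = 9.2964
df = 4
p-value (upper-tail) = 0.05410
→ bracket: 0.05<=p<0.10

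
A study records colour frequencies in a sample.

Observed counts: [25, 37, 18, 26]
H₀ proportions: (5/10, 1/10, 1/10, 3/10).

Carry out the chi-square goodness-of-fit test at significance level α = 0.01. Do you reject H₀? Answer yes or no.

n = 106; E_i = n·p_i = [53.00, 10.60, 10.60, 31.80]
χ² = (25−53.00)²/53.00 + (37−10.60)²/10.60 + (18−10.60)²/10.60 + (26−31.80)²/31.80 = 86.7673
df = 3
p-value (upper-tail) = 0.00000
At α=0.01: p < α → reject H₀

reject H₀: yes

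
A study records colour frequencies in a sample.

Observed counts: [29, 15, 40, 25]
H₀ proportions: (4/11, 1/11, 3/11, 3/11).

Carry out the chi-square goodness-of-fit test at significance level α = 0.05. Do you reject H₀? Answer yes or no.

reject H₀: yes

n = 109; E_i = n·p_i = [39.64, 9.91, 29.73, 29.73]
χ² = (29−39.64)²/39.64 + (15−9.91)²/9.91 + (40−29.73)²/29.73 + (25−29.73)²/29.73 = 9.7714
df = 3
p-value (upper-tail) = 0.02061
At α=0.05: p < α → reject H₀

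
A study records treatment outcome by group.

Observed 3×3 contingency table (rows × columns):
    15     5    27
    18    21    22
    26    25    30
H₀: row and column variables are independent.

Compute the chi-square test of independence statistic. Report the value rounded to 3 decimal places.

Row totals [47, 61, 81], col totals [59, 51, 79], n=189
χ² = (15−14.67)²/14.67 + (5−12.68)²/12.68 + (27−19.65)²/19.65 + (18−19.04)²/19.04 + (21−16.46)²/16.46 + (22−25.50)²/25.50 + (26−25.29)²/25.29 + (25−21.86)²/21.86 + (30−33.86)²/33.86 = 10.1146
df = 4

test statistic = 10.115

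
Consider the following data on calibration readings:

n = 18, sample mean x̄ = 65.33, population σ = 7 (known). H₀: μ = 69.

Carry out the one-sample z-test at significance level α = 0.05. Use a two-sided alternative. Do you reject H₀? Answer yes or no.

reject H₀: yes

SE = σ/√n = 7/√18 = 1.6499
z = (x̄−μ₀)/SE = (65.33−69)/1.6499 = -2.2244
p-value (two-sided) = 0.02612
At α=0.05: p < α → reject H₀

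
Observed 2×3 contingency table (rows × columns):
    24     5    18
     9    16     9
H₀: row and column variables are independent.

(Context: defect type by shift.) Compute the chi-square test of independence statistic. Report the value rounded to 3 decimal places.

Row totals [47, 34], col totals [33, 21, 27], n=81
χ² = (24−19.15)²/19.15 + (5−12.19)²/12.19 + (18−15.67)²/15.67 + (9−13.85)²/13.85 + (16−8.81)²/8.81 + (9−11.33)²/11.33 = 13.8504
df = 2

test statistic = 13.850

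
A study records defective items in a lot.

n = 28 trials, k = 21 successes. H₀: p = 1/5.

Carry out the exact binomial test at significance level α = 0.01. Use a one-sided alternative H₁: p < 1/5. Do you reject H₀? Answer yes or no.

reject H₀: no

Exact binomial: n=28, k=21, p₀=1/5=0.2000
P(X≤21) from Σ C(n,i)·p₀^i·(1−p₀)^(n−i)
p-value (one-sided, H₁ less) = 1.00000
At α=0.01: p ≥ α → fail to reject H₀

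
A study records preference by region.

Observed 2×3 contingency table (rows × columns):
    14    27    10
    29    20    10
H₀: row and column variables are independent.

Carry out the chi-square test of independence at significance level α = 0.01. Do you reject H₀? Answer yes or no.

reject H₀: no

Row totals [51, 59], col totals [43, 47, 20], n=110
χ² = (14−19.94)²/19.94 + (27−21.79)²/21.79 + (10−9.27)²/9.27 + (29−23.06)²/23.06 + (20−25.21)²/25.21 + (10−10.73)²/10.73 = 5.7236
df = 2
p-value (upper-tail) = 0.05717
At α=0.01: p ≥ α → fail to reject H₀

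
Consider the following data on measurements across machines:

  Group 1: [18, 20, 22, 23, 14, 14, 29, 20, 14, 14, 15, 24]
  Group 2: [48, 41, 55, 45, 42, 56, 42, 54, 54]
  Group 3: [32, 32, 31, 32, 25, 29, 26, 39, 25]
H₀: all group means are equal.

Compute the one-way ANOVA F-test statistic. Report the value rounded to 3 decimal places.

Group means [18.92, 48.56, 30.11], grand mean 31.167
SSB = Σnᵢ(x̄ᵢ−x̄)² = 4532.139; SSW = ΣΣ(x−x̄ᵢ)² = 742.028
MSB = 4532.139/2 = 2266.0694; MSW = 742.028/27 = 27.4825
F = MSB/MSW = 82.4550
df = (2, 27)

test statistic = 82.455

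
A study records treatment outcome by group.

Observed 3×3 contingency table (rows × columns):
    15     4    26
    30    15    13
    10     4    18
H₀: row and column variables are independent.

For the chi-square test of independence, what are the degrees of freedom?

degrees of freedom = 4

df = (r−1)(c−1) = (3−1)·(3−1) = 4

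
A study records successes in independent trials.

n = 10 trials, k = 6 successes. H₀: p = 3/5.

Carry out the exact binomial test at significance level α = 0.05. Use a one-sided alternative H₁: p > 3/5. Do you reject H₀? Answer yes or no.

reject H₀: no

Exact binomial: n=10, k=6, p₀=3/5=0.6000
P(X≥6) from Σ C(n,i)·p₀^i·(1−p₀)^(n−i)
p-value (one-sided, H₁ greater) = 0.63310
At α=0.05: p ≥ α → fail to reject H₀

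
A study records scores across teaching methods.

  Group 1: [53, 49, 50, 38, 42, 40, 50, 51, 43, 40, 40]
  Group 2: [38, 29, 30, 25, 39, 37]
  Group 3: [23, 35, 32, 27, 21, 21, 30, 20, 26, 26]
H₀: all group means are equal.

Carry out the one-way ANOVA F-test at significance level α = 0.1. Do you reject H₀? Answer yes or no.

reject H₀: yes

Group means [45.09, 33.00, 26.10], grand mean 35.370
SSB = Σnᵢ(x̄ᵢ−x̄)² = 1932.487; SSW = ΣΣ(x−x̄ᵢ)² = 697.809
MSB = 1932.487/2 = 966.2436; MSW = 697.809/24 = 29.0754
F = MSB/MSW = 33.2324
df = (2, 24)
p-value (upper-tail) = 0.00000
At α=0.1: p < α → reject H₀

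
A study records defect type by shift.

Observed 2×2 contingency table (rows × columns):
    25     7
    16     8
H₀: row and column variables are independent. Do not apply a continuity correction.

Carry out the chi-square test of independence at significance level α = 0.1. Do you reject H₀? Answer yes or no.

reject H₀: no

Row totals [32, 24], col totals [41, 15], n=56
χ² = (25−23.43)²/23.43 + (7−8.57)²/8.57 + (16−17.57)²/17.57 + (8−6.43)²/6.43 = 0.9182
df = 1
p-value (upper-tail) = 0.33796
At α=0.1: p ≥ α → fail to reject H₀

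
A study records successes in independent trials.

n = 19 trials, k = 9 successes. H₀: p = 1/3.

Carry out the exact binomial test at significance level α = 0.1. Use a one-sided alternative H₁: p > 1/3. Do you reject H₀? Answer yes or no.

reject H₀: no

Exact binomial: n=19, k=9, p₀=1/3=0.3333
P(X≥9) from Σ C(n,i)·p₀^i·(1−p₀)^(n−i)
p-value (one-sided, H₁ greater) = 0.14615
At α=0.1: p ≥ α → fail to reject H₀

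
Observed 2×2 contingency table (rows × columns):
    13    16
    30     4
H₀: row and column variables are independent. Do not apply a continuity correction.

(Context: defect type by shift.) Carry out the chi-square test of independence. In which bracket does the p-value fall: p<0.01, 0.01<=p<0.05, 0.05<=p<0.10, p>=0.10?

Row totals [29, 34], col totals [43, 20], n=63
χ² = (13−19.79)²/19.79 + (16−9.21)²/9.21 + (30−23.21)²/23.21 + (4−10.79)²/10.79 = 13.6098
df = 1
p-value (upper-tail) = 0.00023
→ bracket: p<0.01

p-value bracket: p<0.01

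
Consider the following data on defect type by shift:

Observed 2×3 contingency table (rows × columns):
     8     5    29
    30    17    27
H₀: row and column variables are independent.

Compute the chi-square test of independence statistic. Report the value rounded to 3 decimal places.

Row totals [42, 74], col totals [38, 22, 56], n=116
χ² = (8−13.76)²/13.76 + (5−7.97)²/7.97 + (29−20.28)²/20.28 + (30−24.24)²/24.24 + (17−14.03)²/14.03 + (27−35.72)²/35.72 = 11.3932
df = 2

test statistic = 11.393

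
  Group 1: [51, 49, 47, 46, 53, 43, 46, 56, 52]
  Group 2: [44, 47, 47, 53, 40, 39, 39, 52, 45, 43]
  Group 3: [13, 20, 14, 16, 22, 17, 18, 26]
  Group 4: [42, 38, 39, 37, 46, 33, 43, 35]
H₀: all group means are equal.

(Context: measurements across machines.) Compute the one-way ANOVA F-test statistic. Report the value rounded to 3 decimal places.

test statistic = 78.942

Group means [49.22, 44.90, 18.25, 39.12], grand mean 38.600
SSB = Σnᵢ(x̄ᵢ−x̄)² = 4727.569; SSW = ΣΣ(x−x̄ᵢ)² = 618.831
MSB = 4727.569/3 = 1575.8565; MSW = 618.831/31 = 19.9623
F = MSB/MSW = 78.9417
df = (3, 31)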